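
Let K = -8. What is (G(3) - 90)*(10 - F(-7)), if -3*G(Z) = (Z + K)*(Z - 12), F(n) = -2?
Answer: -1260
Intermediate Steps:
G(Z) = -(-12 + Z)*(-8 + Z)/3 (G(Z) = -(Z - 8)*(Z - 12)/3 = -(-8 + Z)*(-12 + Z)/3 = -(-12 + Z)*(-8 + Z)/3)
(G(3) - 90)*(10 - F(-7)) = ((-32 - ⅓*3² + (20/3)*3) - 90)*(10 - 1*(-2)) = ((-32 - ⅓*9 + 20) - 90)*(10 + 2) = ((-32 - 3 + 20) - 90)*12 = (-15 - 90)*12 = -105*12 = -1260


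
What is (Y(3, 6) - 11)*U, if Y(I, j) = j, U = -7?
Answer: 35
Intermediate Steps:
(Y(3, 6) - 11)*U = (6 - 11)*(-7) = -5*(-7) = 35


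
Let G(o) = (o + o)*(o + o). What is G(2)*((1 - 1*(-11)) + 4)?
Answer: 256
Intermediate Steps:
G(o) = 4*o**2 (G(o) = (2*o)*(2*o) = 4*o**2)
G(2)*((1 - 1*(-11)) + 4) = (4*2**2)*((1 - 1*(-11)) + 4) = (4*4)*((1 + 11) + 4) = 16*(12 + 4) = 16*16 = 256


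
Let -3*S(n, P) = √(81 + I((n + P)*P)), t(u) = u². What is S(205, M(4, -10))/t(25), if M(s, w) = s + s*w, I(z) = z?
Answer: -I*√667/625 ≈ -0.041322*I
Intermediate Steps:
S(n, P) = -√(81 + P*(P + n))/3 (S(n, P) = -√(81 + (n + P)*P)/3 = -√(81 + (P + n)*P)/3 = -√(81 + P*(P + n))/3)
S(205, M(4, -10))/t(25) = (-√(81 + (4*(1 - 10))*(4*(1 - 10) + 205))/3)/(25²) = -√(81 + (4*(-9))*(4*(-9) + 205))/3/625 = -√(81 - 36*(-36 + 205))/3*(1/625) = -√(81 - 36*169)/3*(1/625) = -√(81 - 6084)/3*(1/625) = -I*√667*(1/625) = -I*√667/625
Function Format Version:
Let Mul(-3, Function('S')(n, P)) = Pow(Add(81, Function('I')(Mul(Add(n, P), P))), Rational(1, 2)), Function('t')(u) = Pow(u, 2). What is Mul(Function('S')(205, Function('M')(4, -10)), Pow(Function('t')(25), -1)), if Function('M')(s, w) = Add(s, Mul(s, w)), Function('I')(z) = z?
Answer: Mul(Rational(-1, 625), I, Pow(667, Rational(1, 2))) ≈ Mul(-0.041322, I)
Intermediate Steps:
Function('S')(n, P) = Mul(Rational(-1, 3), Pow(Add(81, Mul(P, Add(P, n))), Rational(1, 2))) (Function('S')(n, P) = Mul(Rational(-1, 3), Pow(Add(81, Mul(Add(n, P), P)), Rational(1, 2))) = Mul(Rational(-1, 3), Pow(Add(81, Mul(Add(P, n), P)), Rational(1, 2))) = Mul(Rational(-1, 3), Pow(Add(81, Mul(P, Add(P, n))), Rational(1, 2))))
Mul(Function('S')(205, Function('M')(4, -10)), Pow(Function('t')(25), -1)) = Mul(Mul(Rational(-1, 3), Pow(Add(81, Mul(Mul(4, Add(1, -10)), Add(Mul(4, Add(1, -10)), 205))), Rational(1, 2))), Pow(Pow(25, 2), -1)) = Mul(Mul(Rational(-1, 3), Pow(Add(81, Mul(Mul(4, -9), Add(Mul(4, -9), 205))), Rational(1, 2))), Pow(625, -1)) = Mul(Mul(Rational(-1, 3), Pow(Add(81, Mul(-36, Add(-36, 205))), Rational(1, 2))), Rational(1, 625)) = Mul(Mul(Rational(-1, 3), Pow(Add(81, Mul(-36, 169)), Rational(1, 2))), Rational(1, 625)) = Mul(Mul(Rational(-1, 3), Pow(Add(81, -6084), Rational(1, 2))), Rational(1, 625)) = Mul(Mul(Rational(-1, 3), Pow(-6003, Rational(1, 2))), Rational(1, 625)) = Mul(Mul(Rational(-1, 3), Mul(3, I, Pow(667, Rational(1, 2)))), Rational(1, 625)) = Mul(Mul(-1, I, Pow(667, Rational(1, 2))), Rational(1, 625)) = Mul(Rational(-1, 625), I, Pow(667, Rational(1, 2)))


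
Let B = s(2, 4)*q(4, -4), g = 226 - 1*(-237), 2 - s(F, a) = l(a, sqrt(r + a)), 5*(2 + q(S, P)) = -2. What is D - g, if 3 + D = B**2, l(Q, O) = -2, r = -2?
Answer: -9346/25 ≈ -373.84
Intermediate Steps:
q(S, P) = -12/5 (q(S, P) = -2 + (1/5)*(-2) = -2 - 2/5 = -12/5)
s(F, a) = 4 (s(F, a) = 2 - 1*(-2) = 2 + 2 = 4)
g = 463 (g = 226 + 237 = 463)
B = -48/5 (B = 4*(-12/5) = -48/5 ≈ -9.6000)
D = 2229/25 (D = -3 + (-48/5)**2 = -3 + 2304/25 = 2229/25 ≈ 89.160)
D - g = 2229/25 - 1*463 = 2229/25 - 463 = -9346/25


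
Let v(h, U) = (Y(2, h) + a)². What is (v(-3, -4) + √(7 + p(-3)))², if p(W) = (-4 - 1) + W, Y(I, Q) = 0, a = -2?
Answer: (4 + I)² ≈ 15.0 + 8.0*I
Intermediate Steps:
v(h, U) = 4 (v(h, U) = (0 - 2)² = (-2)² = 4)
p(W) = -5 + W
(v(-3, -4) + √(7 + p(-3)))² = (4 + √(7 + (-5 - 3)))² = (4 + √(7 - 8))² = (4 + √(-1))² = (4 + I)²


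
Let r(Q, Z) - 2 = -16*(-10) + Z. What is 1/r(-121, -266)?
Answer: -1/104 ≈ -0.0096154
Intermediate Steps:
r(Q, Z) = 162 + Z (r(Q, Z) = 2 + (-16*(-10) + Z) = 2 + (160 + Z) = 162 + Z)
1/r(-121, -266) = 1/(162 - 266) = 1/(-104) = -1/104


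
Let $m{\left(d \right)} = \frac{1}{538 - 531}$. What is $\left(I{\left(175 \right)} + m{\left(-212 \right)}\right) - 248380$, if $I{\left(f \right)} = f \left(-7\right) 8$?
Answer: $- \frac{1807259}{7} \approx -2.5818 \cdot 10^{5}$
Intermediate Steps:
$I{\left(f \right)} = - 56 f$ ($I{\left(f \right)} = - 7 f 8 = - 56 f$)
$m{\left(d \right)} = \frac{1}{7}$
$\left(I{\left(175 \right)} + m{\left(-212 \right)}\right) - 248380 = \left(\left(-56\right) 175 + \frac{1}{7}\right) - 248380 = \left(-9800 + \frac{1}{7}\right) - 248380 = - \frac{68599}{7} - 248380 = - \frac{1807259}{7}$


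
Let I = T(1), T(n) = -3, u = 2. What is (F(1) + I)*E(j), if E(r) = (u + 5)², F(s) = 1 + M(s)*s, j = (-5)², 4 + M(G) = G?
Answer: -245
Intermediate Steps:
M(G) = -4 + G
j = 25
F(s) = 1 + s*(-4 + s) (F(s) = 1 + (-4 + s)*s = 1 + s*(-4 + s))
E(r) = 49 (E(r) = (2 + 5)² = 7² = 49)
I = -3
(F(1) + I)*E(j) = ((1 + 1*(-4 + 1)) - 3)*49 = ((1 + 1*(-3)) - 3)*49 = ((1 - 3) - 3)*49 = (-2 - 3)*49 = -5*49 = -245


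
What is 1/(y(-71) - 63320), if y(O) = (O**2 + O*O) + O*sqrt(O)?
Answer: I/(-53238*I + 71*sqrt(71)) ≈ -1.8781e-5 + 2.1105e-7*I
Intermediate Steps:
y(O) = O**(3/2) + 2*O**2 (y(O) = (O**2 + O**2) + O**(3/2) = 2*O**2 + O**(3/2) = O**(3/2) + 2*O**2)
1/(y(-71) - 63320) = 1/(((-71)**(3/2) + 2*(-71)**2) - 63320) = 1/((-71*I*sqrt(71) + 2*5041) - 63320) = 1/((-71*I*sqrt(71) + 10082) - 63320) = 1/((10082 - 71*I*sqrt(71)) - 63320) = 1/(-53238 - 71*I*sqrt(71))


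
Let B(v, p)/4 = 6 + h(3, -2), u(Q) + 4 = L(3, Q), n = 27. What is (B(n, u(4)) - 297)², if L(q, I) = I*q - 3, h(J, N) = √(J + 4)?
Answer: 74641 - 2184*√7 ≈ 68863.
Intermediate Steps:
h(J, N) = √(4 + J)
L(q, I) = -3 + I*q
u(Q) = -7 + 3*Q (u(Q) = -4 + (-3 + Q*3) = -4 + (-3 + 3*Q) = -7 + 3*Q)
B(v, p) = 24 + 4*√7 (B(v, p) = 4*(6 + √(4 + 3)) = 4*(6 + √7) = 24 + 4*√7)
(B(n, u(4)) - 297)² = ((24 + 4*√7) - 297)² = (-273 + 4*√7)²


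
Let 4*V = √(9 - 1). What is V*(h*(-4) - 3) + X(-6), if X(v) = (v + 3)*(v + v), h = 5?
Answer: 36 - 23*√2/2 ≈ 19.737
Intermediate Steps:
X(v) = 2*v*(3 + v) (X(v) = (3 + v)*(2*v) = 2*v*(3 + v))
V = √2/2 (V = √(9 - 1)/4 = √8/4 = (2*√2)/4 = √2/2 ≈ 0.70711)
V*(h*(-4) - 3) + X(-6) = (√2/2)*(5*(-4) - 3) + 2*(-6)*(3 - 6) = (√2/2)*(-20 - 3) + 2*(-6)*(-3) = (√2/2)*(-23) + 36 = -23*√2/2 + 36 = 36 - 23*√2/2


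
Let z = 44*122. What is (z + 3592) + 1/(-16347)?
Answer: 146469119/16347 ≈ 8960.0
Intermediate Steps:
z = 5368
(z + 3592) + 1/(-16347) = (5368 + 3592) + 1/(-16347) = 8960 - 1/16347 = 146469119/16347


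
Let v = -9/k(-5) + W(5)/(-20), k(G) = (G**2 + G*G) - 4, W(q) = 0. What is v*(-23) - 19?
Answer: -29/2 ≈ -14.500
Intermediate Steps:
k(G) = -4 + 2*G**2 (k(G) = (G**2 + G**2) - 4 = 2*G**2 - 4 = -4 + 2*G**2)
v = -9/46 (v = -9/(-4 + 2*(-5)**2) + 0/(-20) = -9/(-4 + 2*25) + 0*(-1/20) = -9/(-4 + 50) + 0 = -9/46 + 0 = -9/46 ≈ -0.19565)
v*(-23) - 19 = -9/46*(-23) - 19 = 9/2 - 19 = -29/2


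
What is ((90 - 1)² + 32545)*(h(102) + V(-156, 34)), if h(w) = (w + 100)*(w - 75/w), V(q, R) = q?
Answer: 13964452406/17 ≈ 8.2144e+8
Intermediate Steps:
h(w) = (100 + w)*(w - 75/w)
((90 - 1)² + 32545)*(h(102) + V(-156, 34)) = ((90 - 1)² + 32545)*((-75 + 102² - 7500/102 + 100*102) - 156) = (89² + 32545)*((-75 + 10404 - 7500*1/102 + 10200) - 156) = (7921 + 32545)*((-75 + 10404 - 1250/17 + 10200) - 156) = 40466*(347743/17 - 156) = 40466*(345091/17) = 13964452406/17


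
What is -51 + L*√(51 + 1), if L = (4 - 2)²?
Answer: -51 + 8*√13 ≈ -22.156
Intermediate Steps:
L = 4 (L = 2² = 4)
-51 + L*√(51 + 1) = -51 + 4*√(51 + 1) = -51 + 4*√52 = -51 + 4*(2*√13) = -51 + 8*√13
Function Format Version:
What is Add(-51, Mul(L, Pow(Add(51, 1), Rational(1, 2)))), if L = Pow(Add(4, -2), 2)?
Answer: Add(-51, Mul(8, Pow(13, Rational(1, 2)))) ≈ -22.156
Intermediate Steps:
L = 4 (L = Pow(2, 2) = 4)
Add(-51, Mul(L, Pow(Add(51, 1), Rational(1, 2)))) = Add(-51, Mul(4, Pow(Add(51, 1), Rational(1, 2)))) = Add(-51, Mul(4, Pow(52, Rational(1, 2)))) = Add(-51, Mul(4, Mul(2, Pow(13, Rational(1, 2))))) = Add(-51, Mul(8, Pow(13, Rational(1, 2))))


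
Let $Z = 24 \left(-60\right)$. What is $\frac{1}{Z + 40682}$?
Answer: $\frac{1}{39242} \approx 2.5483 \cdot 10^{-5}$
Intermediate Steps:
$Z = -1440$
$\frac{1}{Z + 40682} = \frac{1}{-1440 + 40682} = \frac{1}{39242}$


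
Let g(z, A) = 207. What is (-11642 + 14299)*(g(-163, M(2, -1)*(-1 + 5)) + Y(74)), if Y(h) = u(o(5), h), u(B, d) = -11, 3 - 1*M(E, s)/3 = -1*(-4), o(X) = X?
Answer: 520772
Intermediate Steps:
M(E, s) = -3 (M(E, s) = 9 - (-3)*(-4) = 9 - 3*4 = 9 - 12 = -3)
Y(h) = -11
(-11642 + 14299)*(g(-163, M(2, -1)*(-1 + 5)) + Y(74)) = (-11642 + 14299)*(207 - 11) = 2657*196 = 520772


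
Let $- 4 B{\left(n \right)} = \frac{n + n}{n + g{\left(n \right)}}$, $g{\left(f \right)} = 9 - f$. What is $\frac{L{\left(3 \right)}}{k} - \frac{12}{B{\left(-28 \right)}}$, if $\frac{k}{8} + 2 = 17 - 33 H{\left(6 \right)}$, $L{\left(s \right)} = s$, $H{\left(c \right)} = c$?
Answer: $- \frac{26359}{3416} \approx -7.7163$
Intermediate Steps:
$B{\left(n \right)} = - \frac{n}{18}$ ($B{\left(n \right)} = - \frac{\left(n + n\right) \frac{1}{n - \left(-9 + n\right)}}{4} = - \frac{2 n \frac{1}{9}}{4} = - \frac{\frac{2}{9} n}{4} = - \frac{n}{18}$)
$k = -1464$ ($k = -16 + 8 \left(17 - 198\right) = -16 + 8 \left(-181\right) = -16 - 1448 = -1464$)
$\frac{L{\left(3 \right)}}{k} - \frac{12}{B{\left(-28 \right)}} = \frac{3}{-1464} - \frac{12}{\left(- \frac{1}{18}\right) \left(-28\right)} = 3 \left(- \frac{1}{1464}\right) - \frac{12}{\frac{14}{9}} = - \frac{1}{488} - \frac{54}{7} = - \frac{26359}{3416}$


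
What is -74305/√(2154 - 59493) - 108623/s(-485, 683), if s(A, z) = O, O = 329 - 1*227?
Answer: -108623/102 + 74305*I*√6371/19113 ≈ -1064.9 + 310.31*I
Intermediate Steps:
O = 102 (O = 329 - 227 = 102)
s(A, z) = 102
-74305/√(2154 - 59493) - 108623/s(-485, 683) = -74305/√(2154 - 59493) - 108623/102 = -74305*(-I*√6371/19113) - 108623*1/102 = -74305*(-I*√6371/19113) - 108623/102 = -(-74305)*I*√6371/19113 - 108623/102 = 74305*I*√6371/19113 - 108623/102 = -108623/102 + 74305*I*√6371/19113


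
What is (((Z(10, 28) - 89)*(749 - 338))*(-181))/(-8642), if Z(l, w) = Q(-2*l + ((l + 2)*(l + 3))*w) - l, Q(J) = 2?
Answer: -7215927/8642 ≈ -834.98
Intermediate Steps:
Z(l, w) = 2 - l
(((Z(10, 28) - 89)*(749 - 338))*(-181))/(-8642) = ((((2 - 1*10) - 89)*(749 - 338))*(-181))/(-8642) = ((((2 - 10) - 89)*411)*(-181))*(-1/8642) = (((-8 - 89)*411)*(-181))*(-1/8642) = (-97*411*(-181))*(-1/8642) = -39867*(-181)*(-1/8642) = 7215927*(-1/8642) = -7215927/8642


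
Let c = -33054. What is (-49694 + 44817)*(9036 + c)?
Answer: 117135786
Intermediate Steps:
(-49694 + 44817)*(9036 + c) = (-49694 + 44817)*(9036 - 33054) = -4877*(-24018) = 117135786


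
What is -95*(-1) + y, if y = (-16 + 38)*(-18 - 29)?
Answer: -939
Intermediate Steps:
y = -1034 (y = 22*(-47) = -1034)
-95*(-1) + y = -95*(-1) - 1034 = 95 - 1034 = -939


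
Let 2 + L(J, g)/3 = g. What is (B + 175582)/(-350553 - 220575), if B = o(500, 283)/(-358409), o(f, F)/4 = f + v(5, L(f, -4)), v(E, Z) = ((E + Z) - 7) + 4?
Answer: -31465083551/102348707676 ≈ -0.30743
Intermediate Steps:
L(J, g) = -6 + 3*g
v(E, Z) = -3 + E + Z (v(E, Z) = (-7 + E + Z) + 4 = -3 + E + Z)
o(f, F) = -64 + 4*f (o(f, F) = 4*(f + (-3 + 5 + (-6 + 3*(-4)))) = 4*(f + (-3 + 5 + (-6 - 12))) = 4*(f + (-3 + 5 - 18)) = 4*(f - 16) = 4*(-16 + f) = -64 + 4*f)
B = -1936/358409 (B = (-64 + 4*500)/(-358409) = (-64 + 2000)*(-1/358409) = 1936*(-1/358409) = -1936/358409 ≈ -0.0054016)
(B + 175582)/(-350553 - 220575) = (-1936/358409 + 175582)/(-350553 - 220575) = (62930167102/358409)/(-571128) = (62930167102/358409)*(-1/571128) = -31465083551/102348707676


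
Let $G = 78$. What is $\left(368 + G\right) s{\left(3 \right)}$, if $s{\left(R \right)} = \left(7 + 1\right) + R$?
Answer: $4906$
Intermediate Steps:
$s{\left(R \right)} = 8 + R$
$\left(368 + G\right) s{\left(3 \right)} = \left(368 + 78\right) \left(8 + 3\right) = 446 \cdot 11 = 4906$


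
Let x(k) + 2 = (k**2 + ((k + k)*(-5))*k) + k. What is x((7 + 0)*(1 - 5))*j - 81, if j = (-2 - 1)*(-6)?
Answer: -127629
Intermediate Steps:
j = 18 (j = -3*(-6) = 18)
x(k) = -2 + k - 9*k**2 (x(k) = -2 + ((k**2 + ((k + k)*(-5))*k) + k) = -2 + ((k**2 + ((2*k)*(-5))*k) + k) = -2 + ((k**2 + (-10*k)*k) + k) = -2 + ((k**2 - 10*k**2) + k) = -2 + (-9*k**2 + k) = -2 + (k - 9*k**2) = -2 + k - 9*k**2)
x((7 + 0)*(1 - 5))*j - 81 = (-2 + (7 + 0)*(1 - 5) - 9*(1 - 5)**2*(7 + 0)**2)*18 - 81 = (-2 + 7*(-4) - 9*(7*(-4))**2)*18 - 81 = (-2 - 28 - 9*(-28)**2)*18 - 81 = (-2 - 28 - 9*784)*18 - 81 = (-2 - 28 - 7056)*18 - 81 = -7086*18 - 81 = -127548 - 81 = -127629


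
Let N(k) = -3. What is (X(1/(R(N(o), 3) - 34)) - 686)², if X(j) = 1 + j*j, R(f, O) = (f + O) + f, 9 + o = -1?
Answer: 879401319696/1874161 ≈ 4.6922e+5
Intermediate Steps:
o = -10 (o = -9 - 1 = -10)
R(f, O) = O + 2*f (R(f, O) = (O + f) + f = O + 2*f)
X(j) = 1 + j²
(X(1/(R(N(o), 3) - 34)) - 686)² = ((1 + (1/((3 + 2*(-3)) - 34))²) - 686)² = ((1 + (1/((3 - 6) - 34))²) - 686)² = ((1 + (1/(-3 - 34))²) - 686)² = ((1 + (1/(-37))²) - 686)² = ((1 + (-1/37)²) - 686)² = ((1 + 1/1369) - 686)² = (1370/1369 - 686)² = (-937764/1369)² = 879401319696/1874161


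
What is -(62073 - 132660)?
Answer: 70587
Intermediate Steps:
-(62073 - 132660) = -1*(-70587) = 70587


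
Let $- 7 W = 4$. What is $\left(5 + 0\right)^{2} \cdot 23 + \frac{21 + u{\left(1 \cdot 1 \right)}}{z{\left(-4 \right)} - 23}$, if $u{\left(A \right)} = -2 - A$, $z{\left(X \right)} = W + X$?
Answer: $\frac{110849}{193} \approx 574.35$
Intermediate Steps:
$W = - \frac{4}{7}$ ($W = \left(- \frac{1}{7}\right) 4 = - \frac{4}{7} \approx -0.57143$)
$z{\left(X \right)} = - \frac{4}{7} + X$
$\left(5 + 0\right)^{2} \cdot 23 + \frac{21 + u{\left(1 \cdot 1 \right)}}{z{\left(-4 \right)} - 23} = \left(5 + 0\right)^{2} \cdot 23 + \frac{21 - \left(2 + 1 \cdot 1\right)}{\left(- \frac{4}{7} - 4\right) - 23} = 5^{2} \cdot 23 + \frac{21 - 3}{- \frac{32}{7} - 23} = 25 \cdot 23 + \frac{21 - 3}{- \frac{193}{7}} = 575 + \left(21 - 3\right) \left(- \frac{7}{193}\right) = 575 + 18 \left(- \frac{7}{193}\right) = 575 - \frac{126}{193} = \frac{110849}{193}$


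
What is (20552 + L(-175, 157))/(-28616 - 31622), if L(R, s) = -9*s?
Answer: -19139/60238 ≈ -0.31772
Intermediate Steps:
(20552 + L(-175, 157))/(-28616 - 31622) = (20552 - 9*157)/(-28616 - 31622) = (20552 - 1413)/(-60238) = 19139*(-1/60238) = -19139/60238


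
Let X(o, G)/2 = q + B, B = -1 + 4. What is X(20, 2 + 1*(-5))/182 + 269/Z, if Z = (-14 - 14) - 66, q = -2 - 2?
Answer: -24573/8554 ≈ -2.8727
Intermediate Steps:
q = -4
Z = -94 (Z = -28 - 66 = -94)
B = 3
X(o, G) = -2 (X(o, G) = 2*(-4 + 3) = 2*(-1) = -2)
X(20, 2 + 1*(-5))/182 + 269/Z = -2/182 + 269/(-94) = -2*1/182 + 269*(-1/94) = -1/91 - 269/94 = -24573/8554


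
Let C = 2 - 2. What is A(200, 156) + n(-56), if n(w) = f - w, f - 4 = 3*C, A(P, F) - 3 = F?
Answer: 219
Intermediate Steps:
C = 0
A(P, F) = 3 + F
f = 4 (f = 4 + 3*0 = 4 + 0 = 4)
n(w) = 4 - w
A(200, 156) + n(-56) = (3 + 156) + (4 - 1*(-56)) = 159 + (4 + 56) = 159 + 60 = 219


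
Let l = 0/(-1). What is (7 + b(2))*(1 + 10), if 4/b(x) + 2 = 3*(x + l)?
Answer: 88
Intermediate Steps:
l = 0 (l = 0*(-1) = 0)
b(x) = 4/(-2 + 3*x) (b(x) = 4/(-2 + 3*(x + 0)) = 4/(-2 + 3*x))
(7 + b(2))*(1 + 10) = (7 + 4/(-2 + 3*2))*(1 + 10) = (7 + 4/(-2 + 6))*11 = (7 + 4/4)*11 = (7 + 4*(¼))*11 = (7 + 1)*11 = 8*11 = 88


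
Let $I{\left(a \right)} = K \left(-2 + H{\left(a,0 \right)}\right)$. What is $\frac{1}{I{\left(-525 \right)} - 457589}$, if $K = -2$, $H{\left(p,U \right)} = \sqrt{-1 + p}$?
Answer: $\frac{i}{- 457585 i + 2 \sqrt{526}} \approx -2.1854 \cdot 10^{-6} + 2.1907 \cdot 10^{-10} i$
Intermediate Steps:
$I{\left(a \right)} = 4 - 2 \sqrt{-1 + a}$ ($I{\left(a \right)} = - 2 \left(-2 + \sqrt{-1 + a}\right) = 4 - 2 \sqrt{-1 + a}$)
$\frac{1}{I{\left(-525 \right)} - 457589} = \frac{1}{\left(4 - 2 \sqrt{-1 - 525}\right) - 457589} = \frac{1}{\left(4 - 2 \sqrt{-526}\right) - 457589} = \frac{1}{\left(4 - 2 i \sqrt{526}\right) - 457589} = \frac{1}{-457585 - 2 i \sqrt{526}}$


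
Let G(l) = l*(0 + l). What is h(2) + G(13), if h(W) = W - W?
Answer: 169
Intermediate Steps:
G(l) = l² (G(l) = l*l = l²)
h(W) = 0
h(2) + G(13) = 0 + 13² = 0 + 169 = 169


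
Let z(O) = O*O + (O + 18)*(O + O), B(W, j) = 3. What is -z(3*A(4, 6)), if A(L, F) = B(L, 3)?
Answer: -567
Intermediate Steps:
A(L, F) = 3
z(O) = O² + 2*O*(18 + O) (z(O) = O² + (18 + O)*(2*O) = O² + 2*O*(18 + O))
-z(3*A(4, 6)) = -3*3*3*(12 + 3*3) = -3*9*(12 + 9) = -3*9*21 = -1*567 = -567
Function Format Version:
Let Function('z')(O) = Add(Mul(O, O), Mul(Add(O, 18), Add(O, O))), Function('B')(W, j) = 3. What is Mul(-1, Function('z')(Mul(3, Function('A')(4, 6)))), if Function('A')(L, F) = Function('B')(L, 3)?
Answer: -567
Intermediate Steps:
Function('A')(L, F) = 3
Function('z')(O) = Add(Pow(O, 2), Mul(2, O, Add(18, O))) (Function('z')(O) = Add(Pow(O, 2), Mul(Add(18, O), Mul(2, O))) = Add(Pow(O, 2), Mul(2, O, Add(18, O))))
Mul(-1, Function('z')(Mul(3, Function('A')(4, 6)))) = Mul(-1, Mul(3, Mul(3, 3), Add(12, Mul(3, 3)))) = Mul(-1, Mul(3, 9, Add(12, 9))) = Mul(-1, Mul(3, 9, 21)) = Mul(-1, 567) = -567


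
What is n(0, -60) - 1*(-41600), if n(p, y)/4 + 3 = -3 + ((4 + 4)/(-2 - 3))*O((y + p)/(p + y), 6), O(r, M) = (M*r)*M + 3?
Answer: 206632/5 ≈ 41326.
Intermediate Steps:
O(r, M) = 3 + r*M² (O(r, M) = r*M² + 3 = 3 + r*M²)
n(p, y) = -1368/5 (n(p, y) = -12 + 4*(-3 + ((4 + 4)/(-2 - 3))*(3 + ((y + p)/(p + y))*6²)) = -12 + 4*(-3 + (8/(-5))*(3 + ((p + y)/(p + y))*36)) = -12 + 4*(-3 + (8*(-⅕))*(3 + 1*36)) = -12 + 4*(-3 - 8*(3 + 36)/5) = -12 + 4*(-3 - 8/5*39) = -12 + 4*(-3 - 312/5) = -12 + 4*(-327/5) = -12 - 1308/5 = -1368/5)
n(0, -60) - 1*(-41600) = -1368/5 - 1*(-41600) = -1368/5 + 41600 = 206632/5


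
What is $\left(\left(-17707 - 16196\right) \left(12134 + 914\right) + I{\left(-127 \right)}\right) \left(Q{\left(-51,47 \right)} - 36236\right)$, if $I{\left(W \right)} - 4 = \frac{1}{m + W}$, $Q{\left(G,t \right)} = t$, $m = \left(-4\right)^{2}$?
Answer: $\frac{592325432707683}{37} \approx 1.6009 \cdot 10^{13}$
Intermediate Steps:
$m = 16$
$I{\left(W \right)} = 4 + \frac{1}{16 + W}$
$\left(\left(-17707 - 16196\right) \left(12134 + 914\right) + I{\left(-127 \right)}\right) \left(Q{\left(-51,47 \right)} - 36236\right) = \left(\left(-17707 - 16196\right) \left(12134 + 914\right) + \frac{65 + 4 \left(-127\right)}{16 - 127}\right) \left(47 - 36236\right) = \left(\left(-33903\right) 13048 + \frac{65 - 508}{-111}\right) \left(-36189\right) = \left(-442366344 - - \frac{443}{111}\right) \left(-36189\right) = \left(-442366344 + \frac{443}{111}\right) \left(-36189\right) = \left(- \frac{49102663741}{111}\right) \left(-36189\right) = \frac{592325432707683}{37}$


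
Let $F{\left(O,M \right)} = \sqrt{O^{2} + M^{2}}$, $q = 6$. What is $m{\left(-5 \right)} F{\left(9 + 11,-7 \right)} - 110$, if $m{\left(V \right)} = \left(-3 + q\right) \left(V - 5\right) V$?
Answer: $-110 + 150 \sqrt{449} \approx 3068.4$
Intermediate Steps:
$F{\left(O,M \right)} = \sqrt{M^{2} + O^{2}}$
$m{\left(V \right)} = V \left(-15 + 3 V\right)$ ($m{\left(V \right)} = \left(-3 + 6\right) \left(V - 5\right) V = 3 \left(-5 + V\right) V = \left(-15 + 3 V\right) V = V \left(-15 + 3 V\right)$)
$m{\left(-5 \right)} F{\left(9 + 11,-7 \right)} - 110 = 3 \left(-5\right) \left(-5 - 5\right) \sqrt{\left(-7\right)^{2} + \left(9 + 11\right)^{2}} - 110 = 3 \left(-5\right) \left(-10\right) \sqrt{49 + 20^{2}} - 110 = 150 \sqrt{49 + 400} - 110 = 150 \sqrt{449} - 110 = -110 + 150 \sqrt{449}$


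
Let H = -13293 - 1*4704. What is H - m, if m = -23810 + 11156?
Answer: -5343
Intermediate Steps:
m = -12654
H = -17997 (H = -13293 - 4704 = -17997)
H - m = -17997 - 1*(-12654) = -17997 + 12654 = -5343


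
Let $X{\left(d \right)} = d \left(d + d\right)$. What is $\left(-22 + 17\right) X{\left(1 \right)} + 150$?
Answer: $140$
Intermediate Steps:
$X{\left(d \right)} = 2 d^{2}$ ($X{\left(d \right)} = d 2 d = 2 d^{2}$)
$\left(-22 + 17\right) X{\left(1 \right)} + 150 = \left(-22 + 17\right) 2 \cdot 1^{2} + 150 = - 5 \cdot 2 \cdot 1 + 150 = \left(-5\right) 2 + 150 = -10 + 150 = 140$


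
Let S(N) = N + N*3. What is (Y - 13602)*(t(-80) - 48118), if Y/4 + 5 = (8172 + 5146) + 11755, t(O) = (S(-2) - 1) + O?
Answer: -4178100690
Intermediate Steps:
S(N) = 4*N (S(N) = N + 3*N = 4*N)
t(O) = -9 + O (t(O) = (4*(-2) - 1) + O = (-8 - 1) + O = -9 + O)
Y = 100272 (Y = -20 + 4*((8172 + 5146) + 11755) = -20 + 4*(13318 + 11755) = -20 + 4*25073 = -20 + 100292 = 100272)
(Y - 13602)*(t(-80) - 48118) = (100272 - 13602)*((-9 - 80) - 48118) = 86670*(-89 - 48118) = 86670*(-48207) = -4178100690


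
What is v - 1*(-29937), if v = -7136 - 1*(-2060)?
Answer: 24861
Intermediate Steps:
v = -5076 (v = -7136 + 2060 = -5076)
v - 1*(-29937) = -5076 - 1*(-29937) = -5076 + 29937 = 24861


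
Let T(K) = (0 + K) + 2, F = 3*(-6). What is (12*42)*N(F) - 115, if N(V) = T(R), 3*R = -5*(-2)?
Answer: 2573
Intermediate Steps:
R = 10/3 (R = (-5*(-2))/3 = (⅓)*10 = 10/3 ≈ 3.3333)
F = -18
T(K) = 2 + K (T(K) = K + 2 = 2 + K)
N(V) = 16/3 (N(V) = 2 + 10/3 = 16/3)
(12*42)*N(F) - 115 = (12*42)*(16/3) - 115 = 504*(16/3) - 115 = 2688 - 115 = 2573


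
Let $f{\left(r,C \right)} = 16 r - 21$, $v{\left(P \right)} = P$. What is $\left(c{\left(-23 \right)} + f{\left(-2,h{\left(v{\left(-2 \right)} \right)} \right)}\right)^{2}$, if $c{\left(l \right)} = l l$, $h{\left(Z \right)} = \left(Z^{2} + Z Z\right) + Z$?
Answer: $226576$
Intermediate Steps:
$h{\left(Z \right)} = Z + 2 Z^{2}$ ($h{\left(Z \right)} = \left(Z^{2} + Z^{2}\right) + Z = 2 Z^{2} + Z = Z + 2 Z^{2}$)
$f{\left(r,C \right)} = -21 + 16 r$
$c{\left(l \right)} = l^{2}$
$\left(c{\left(-23 \right)} + f{\left(-2,h{\left(v{\left(-2 \right)} \right)} \right)}\right)^{2} = \left(\left(-23\right)^{2} + \left(-21 + 16 \left(-2\right)\right)\right)^{2} = \left(529 - 53\right)^{2} = 476^{2} = 226576$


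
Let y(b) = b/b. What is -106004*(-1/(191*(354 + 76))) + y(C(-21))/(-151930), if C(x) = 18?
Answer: 1610510559/1247801090 ≈ 1.2907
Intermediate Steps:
y(b) = 1
-106004*(-1/(191*(354 + 76))) + y(C(-21))/(-151930) = -106004*(-1/(191*(354 + 76))) + 1/(-151930) = -106004/(430*(-191)) + 1*(-1/151930) = -106004/(-82130) - 1/151930 = -106004*(-1/82130) - 1/151930 = 53002/41065 - 1/151930 = 1610510559/1247801090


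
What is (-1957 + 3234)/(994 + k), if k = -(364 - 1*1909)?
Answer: 1277/2539 ≈ 0.50295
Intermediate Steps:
k = 1545 (k = -(364 - 1909) = -1*(-1545) = 1545)
(-1957 + 3234)/(994 + k) = (-1957 + 3234)/(994 + 1545) = 1277/2539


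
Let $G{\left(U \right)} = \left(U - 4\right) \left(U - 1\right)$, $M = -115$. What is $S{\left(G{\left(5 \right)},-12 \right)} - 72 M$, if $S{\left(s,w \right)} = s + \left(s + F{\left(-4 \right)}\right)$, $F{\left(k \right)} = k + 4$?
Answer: $8288$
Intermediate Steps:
$G{\left(U \right)} = \left(-1 + U\right) \left(-4 + U\right)$ ($G{\left(U \right)} = \left(-4 + U\right) \left(-1 + U\right) = \left(-1 + U\right) \left(-4 + U\right)$)
$F{\left(k \right)} = 4 + k$
$S{\left(s,w \right)} = 2 s$ ($S{\left(s,w \right)} = s + \left(s + \left(4 - 4\right)\right) = s + \left(s + 0\right) = s + s = 2 s$)
$S{\left(G{\left(5 \right)},-12 \right)} - 72 M = 2 \left(4 + 5^{2} - 25\right) - -8280 = 2 \left(4 + 25 - 25\right) + 8280 = 2 \cdot 4 + 8280 = 8 + 8280 = 8288$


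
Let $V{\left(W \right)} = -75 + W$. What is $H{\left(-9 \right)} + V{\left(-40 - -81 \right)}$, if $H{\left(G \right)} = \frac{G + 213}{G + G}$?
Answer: $- \frac{136}{3} \approx -45.333$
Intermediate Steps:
$H{\left(G \right)} = \frac{213 + G}{2 G}$
$H{\left(-9 \right)} + V{\left(-40 - -81 \right)} = \frac{213 - 9}{2 \left(-9\right)} - 34 = \frac{1}{2} \left(- \frac{1}{9}\right) 204 + \left(-75 + \left(-40 + 81\right)\right) = - \frac{34}{3} + \left(-75 + 41\right) = - \frac{34}{3} - 34 = - \frac{136}{3}$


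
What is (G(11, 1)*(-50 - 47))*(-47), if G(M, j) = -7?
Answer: -31913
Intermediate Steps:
(G(11, 1)*(-50 - 47))*(-47) = -7*(-50 - 47)*(-47) = -7*(-97)*(-47) = 679*(-47) = -31913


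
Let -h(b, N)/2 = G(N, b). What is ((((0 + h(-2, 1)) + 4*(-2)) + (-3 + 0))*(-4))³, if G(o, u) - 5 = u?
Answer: 314432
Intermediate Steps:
G(o, u) = 5 + u
h(b, N) = -10 - 2*b (h(b, N) = -2*(5 + b) = -10 - 2*b)
((((0 + h(-2, 1)) + 4*(-2)) + (-3 + 0))*(-4))³ = ((((0 + (-10 - 2*(-2))) + 4*(-2)) + (-3 + 0))*(-4))³ = ((((0 + (-10 + 4)) - 8) - 3)*(-4))³ = ((((0 - 6) - 8) - 3)*(-4))³ = (((-6 - 8) - 3)*(-4))³ = ((-14 - 3)*(-4))³ = (-17*(-4))³ = 68³ = 314432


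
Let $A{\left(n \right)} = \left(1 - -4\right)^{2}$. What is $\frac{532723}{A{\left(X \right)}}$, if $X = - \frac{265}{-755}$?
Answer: $\frac{532723}{25} \approx 21309.0$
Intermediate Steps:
$X = \frac{53}{151}$ ($X = \left(-265\right) \left(- \frac{1}{755}\right) = \frac{53}{151} \approx 0.35099$)
$A{\left(n \right)} = 25$ ($A{\left(n \right)} = \left(1 + 4\right)^{2} = 5^{2} = 25$)
$\frac{532723}{A{\left(X \right)}} = \frac{532723}{25}$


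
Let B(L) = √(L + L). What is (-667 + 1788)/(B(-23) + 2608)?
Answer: 1461784/3400855 - 1121*I*√46/6801710 ≈ 0.42983 - 0.0011178*I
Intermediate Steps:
B(L) = √2*√L (B(L) = √(2*L) = √2*√L)
(-667 + 1788)/(B(-23) + 2608) = (-667 + 1788)/(√2*√(-23) + 2608) = 1121/(√2*(I*√23) + 2608) = 1121/(I*√46 + 2608) = 1121/(2608 + I*√46)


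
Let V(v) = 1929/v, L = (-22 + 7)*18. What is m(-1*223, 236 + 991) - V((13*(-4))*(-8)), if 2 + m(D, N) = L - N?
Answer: -625513/416 ≈ -1503.6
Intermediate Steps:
L = -270 (L = -15*18 = -270)
m(D, N) = -272 - N (m(D, N) = -2 + (-270 - N) = -272 - N)
m(-1*223, 236 + 991) - V((13*(-4))*(-8)) = (-272 - (236 + 991)) - 1929/((13*(-4))*(-8)) = (-272 - 1*1227) - 1929/((-52*(-8))) = (-272 - 1227) - 1929/416 = -1499 - 1929/416 = -625513/416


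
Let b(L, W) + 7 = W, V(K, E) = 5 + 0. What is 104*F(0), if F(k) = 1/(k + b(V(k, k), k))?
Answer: -104/7 ≈ -14.857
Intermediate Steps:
V(K, E) = 5
b(L, W) = -7 + W
F(k) = 1/(-7 + 2*k) (F(k) = 1/(k + (-7 + k)) = 1/(-7 + 2*k))
104*F(0) = 104/(-7 + 2*0) = 104/(-7 + 0) = 104/(-7) = 104*(-⅐) = -104/7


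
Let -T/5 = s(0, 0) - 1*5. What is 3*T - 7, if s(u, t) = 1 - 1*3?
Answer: 98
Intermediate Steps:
s(u, t) = -2 (s(u, t) = 1 - 3 = -2)
T = 35 (T = -5*(-2 - 1*5) = -5*(-2 - 5) = -5*(-7) = 35)
3*T - 7 = 3*35 - 7 = 105 - 7 = 98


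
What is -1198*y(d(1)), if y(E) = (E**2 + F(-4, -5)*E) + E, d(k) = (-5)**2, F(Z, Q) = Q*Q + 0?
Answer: -1527450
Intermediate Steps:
F(Z, Q) = Q**2 (F(Z, Q) = Q**2 + 0 = Q**2)
d(k) = 25
y(E) = E**2 + 26*E (y(E) = (E**2 + (-5)**2*E) + E = (E**2 + 25*E) + E = E**2 + 26*E)
-1198*y(d(1)) = -29950*(26 + 25) = -29950*51 = -1198*1275 = -1527450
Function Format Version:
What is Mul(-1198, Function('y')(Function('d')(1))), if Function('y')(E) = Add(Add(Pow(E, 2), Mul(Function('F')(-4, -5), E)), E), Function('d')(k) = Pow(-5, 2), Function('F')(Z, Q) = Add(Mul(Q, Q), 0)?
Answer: -1527450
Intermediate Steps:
Function('F')(Z, Q) = Pow(Q, 2) (Function('F')(Z, Q) = Add(Pow(Q, 2), 0) = Pow(Q, 2))
Function('d')(k) = 25
Function('y')(E) = Add(Pow(E, 2), Mul(26, E)) (Function('y')(E) = Add(Add(Pow(E, 2), Mul(Pow(-5, 2), E)), E) = Add(Add(Pow(E, 2), Mul(25, E)), E) = Add(Pow(E, 2), Mul(26, E)))
Mul(-1198, Function('y')(Function('d')(1))) = Mul(-1198, Mul(25, Add(26, 25))) = Mul(-1198, Mul(25, 51)) = Mul(-1198, 1275) = -1527450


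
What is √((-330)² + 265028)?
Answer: 2*√93482 ≈ 611.50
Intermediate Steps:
√((-330)² + 265028) = √(108900 + 265028) = √373928 = 2*√93482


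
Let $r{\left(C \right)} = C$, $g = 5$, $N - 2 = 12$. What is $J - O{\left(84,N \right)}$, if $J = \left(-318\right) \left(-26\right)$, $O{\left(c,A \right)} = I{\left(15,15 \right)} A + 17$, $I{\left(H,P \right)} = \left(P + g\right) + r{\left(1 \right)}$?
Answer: $7957$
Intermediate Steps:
$N = 14$ ($N = 2 + 12 = 14$)
$I{\left(H,P \right)} = 6 + P$ ($I{\left(H,P \right)} = \left(P + 5\right) + 1 = \left(5 + P\right) + 1 = 6 + P$)
$O{\left(c,A \right)} = 17 + 21 A$ ($O{\left(c,A \right)} = \left(6 + 15\right) A + 17 = 21 A + 17 = 17 + 21 A$)
$J = 8268$
$J - O{\left(84,N \right)} = 8268 - \left(17 + 21 \cdot 14\right) = 8268 - \left(17 + 294\right) = 8268 - 311 = 7957$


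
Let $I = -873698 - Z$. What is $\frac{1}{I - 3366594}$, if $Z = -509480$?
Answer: $- \frac{1}{3730812} \approx -2.6804 \cdot 10^{-7}$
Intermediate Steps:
$I = -364218$ ($I = -873698 - -509480 = -873698 + 509480 = -364218$)
$\frac{1}{I - 3366594} = \frac{1}{-364218 - 3366594} = \frac{1}{-3730812} = - \frac{1}{3730812}$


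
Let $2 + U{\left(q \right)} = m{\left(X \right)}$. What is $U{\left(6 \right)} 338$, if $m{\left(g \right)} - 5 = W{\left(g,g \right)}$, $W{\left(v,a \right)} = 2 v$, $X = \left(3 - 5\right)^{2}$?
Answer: $3718$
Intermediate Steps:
$X = 4$ ($X = \left(-2\right)^{2} = 4$)
$m{\left(g \right)} = 5 + 2 g$
$U{\left(q \right)} = 11$ ($U{\left(q \right)} = -2 + \left(5 + 2 \cdot 4\right) = -2 + \left(5 + 8\right) = -2 + 13 = 11$)
$U{\left(6 \right)} 338 = 11 \cdot 338 = 3718$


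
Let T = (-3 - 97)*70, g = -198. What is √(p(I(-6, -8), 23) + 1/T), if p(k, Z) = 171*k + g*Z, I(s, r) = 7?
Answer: I*√1644930070/700 ≈ 57.94*I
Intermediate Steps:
p(k, Z) = -198*Z + 171*k (p(k, Z) = 171*k - 198*Z = -198*Z + 171*k)
T = -7000 (T = -100*70 = -7000)
√(p(I(-6, -8), 23) + 1/T) = √((-198*23 + 171*7) + 1/(-7000)) = √((-4554 + 1197) - 1/7000) = √(-3357 - 1/7000) = √(-23499001/7000) = I*√1644930070/700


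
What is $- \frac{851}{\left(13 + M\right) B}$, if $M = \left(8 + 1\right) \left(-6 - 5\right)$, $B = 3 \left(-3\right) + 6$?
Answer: $- \frac{851}{258} \approx -3.2985$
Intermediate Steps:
$B = -3$ ($B = -9 + 6 = -3$)
$M = -99$ ($M = 9 \left(-11\right) = -99$)
$- \frac{851}{\left(13 + M\right) B} = - \frac{851}{\left(13 - 99\right) \left(-3\right)} = - \frac{851}{\left(-86\right) \left(-3\right)} = - \frac{851}{258}$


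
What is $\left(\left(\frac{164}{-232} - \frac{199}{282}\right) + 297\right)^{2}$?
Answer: $\frac{1460851743649}{16719921} \approx 87372.0$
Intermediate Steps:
$\left(\left(\frac{164}{-232} - \frac{199}{282}\right) + 297\right)^{2} = \left(\left(164 \left(- \frac{1}{232}\right) - \frac{199}{282}\right) + 297\right)^{2} = \left(\left(- \frac{41}{58} - \frac{199}{282}\right) + 297\right)^{2} = \left(- \frac{5776}{4089} + 297\right)^{2} = \left(\frac{1208657}{4089}\right)^{2} = \frac{1460851743649}{16719921}$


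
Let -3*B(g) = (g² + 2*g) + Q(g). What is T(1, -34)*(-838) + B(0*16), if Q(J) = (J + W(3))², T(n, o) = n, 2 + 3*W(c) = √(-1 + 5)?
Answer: -838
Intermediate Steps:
W(c) = 0 (W(c) = -⅔ + √(-1 + 5)/3 = -⅔ + √4/3 = -⅔ + (⅓)*2 = -⅔ + ⅔ = 0)
Q(J) = J² (Q(J) = (J + 0)² = J²)
B(g) = -2*g/3 - 2*g²/3 (B(g) = -((g² + 2*g) + g²)/3 = -(2*g + 2*g²)/3 = -2*g/3 - 2*g²/3)
T(1, -34)*(-838) + B(0*16) = 1*(-838) + 2*(0*16)*(-1 - 0*16)/3 = -838 + (⅔)*0*(-1 - 1*0) = -838 + (⅔)*0*(-1 + 0) = -838 + (⅔)*0*(-1) = -838 + 0 = -838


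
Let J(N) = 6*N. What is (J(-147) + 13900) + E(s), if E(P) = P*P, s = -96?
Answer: 22234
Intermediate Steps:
E(P) = P**2
(J(-147) + 13900) + E(s) = (6*(-147) + 13900) + (-96)**2 = (-882 + 13900) + 9216 = 13018 + 9216 = 22234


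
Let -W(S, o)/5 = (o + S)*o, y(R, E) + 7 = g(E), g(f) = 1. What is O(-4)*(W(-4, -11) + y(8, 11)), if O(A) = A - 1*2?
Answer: 4986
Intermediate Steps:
y(R, E) = -6 (y(R, E) = -7 + 1 = -6)
O(A) = -2 + A (O(A) = A - 2 = -2 + A)
W(S, o) = -5*o*(S + o) (W(S, o) = -5*(o + S)*o = -5*(S + o)*o = -5*o*(S + o))
O(-4)*(W(-4, -11) + y(8, 11)) = (-2 - 4)*(-5*(-11)*(-4 - 11) - 6) = -6*(-5*(-11)*(-15) - 6) = -6*(-825 - 6) = -6*(-831) = 4986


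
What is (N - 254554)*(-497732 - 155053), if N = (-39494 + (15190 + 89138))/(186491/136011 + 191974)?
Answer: 78887169950507978052/474741131 ≈ 1.6617e+11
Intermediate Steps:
N = 801648834/2373705655 (N = (-39494 + 104328)/(186491*(1/136011) + 191974) = 64834/(186491/136011 + 191974) = 64834/(26110762205/136011) = 64834*(136011/26110762205) = 801648834/2373705655 ≈ 0.33772)
(N - 254554)*(-497732 - 155053) = (801648834/2373705655 - 254554)*(-497732 - 155053) = -604235467654036/2373705655*(-652785) = 78887169950507978052/474741131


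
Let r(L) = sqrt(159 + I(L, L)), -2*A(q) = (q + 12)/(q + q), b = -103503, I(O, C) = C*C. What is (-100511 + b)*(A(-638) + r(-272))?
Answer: 31928191/638 - 204014*sqrt(74143) ≈ -5.5501e+7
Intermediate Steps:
I(O, C) = C**2
A(q) = -(12 + q)/(4*q) (A(q) = -(q + 12)/(2*(q + q)) = -(12 + q)/(2*(2*q)) = -(12 + q)*1/(2*q)/2 = -(12 + q)/(4*q))
r(L) = sqrt(159 + L**2)
(-100511 + b)*(A(-638) + r(-272)) = (-100511 - 103503)*((1/4)*(-12 - 1*(-638))/(-638) + sqrt(159 + (-272)**2)) = -204014*((1/4)*(-1/638)*(-12 + 638) + sqrt(159 + 73984)) = -204014*((1/4)*(-1/638)*626 + sqrt(74143)) = -204014*(-313/1276 + sqrt(74143)) = 31928191/638 - 204014*sqrt(74143)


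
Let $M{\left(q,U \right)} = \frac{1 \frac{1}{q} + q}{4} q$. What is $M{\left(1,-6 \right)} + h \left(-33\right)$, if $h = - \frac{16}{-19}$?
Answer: $- \frac{1037}{38} \approx -27.289$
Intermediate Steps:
$M{\left(q,U \right)} = q \left(\frac{q}{4} + \frac{1}{4 q}\right)$ ($M{\left(q,U \right)} = \left(\frac{1}{q} + q\right) \frac{1}{4} q = \left(q + \frac{1}{q}\right) \frac{1}{4} q = \left(\frac{q}{4} + \frac{1}{4 q}\right) q = q \left(\frac{q}{4} + \frac{1}{4 q}\right)$)
$h = \frac{16}{19}$ ($h = \left(-16\right) \left(- \frac{1}{19}\right) = \frac{16}{19} \approx 0.8421$)
$M{\left(1,-6 \right)} + h \left(-33\right) = \left(\frac{1}{4} + \frac{1^{2}}{4}\right) + \frac{16}{19} \left(-33\right) = \left(\frac{1}{4} + \frac{1}{4} \cdot 1\right) - \frac{528}{19} = \left(\frac{1}{4} + \frac{1}{4}\right) - \frac{528}{19} = \frac{1}{2} - \frac{528}{19} = - \frac{1037}{38}$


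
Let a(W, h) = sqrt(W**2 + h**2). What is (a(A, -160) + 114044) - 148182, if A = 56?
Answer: -34138 + 8*sqrt(449) ≈ -33969.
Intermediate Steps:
(a(A, -160) + 114044) - 148182 = (sqrt(56**2 + (-160)**2) + 114044) - 148182 = (sqrt(3136 + 25600) + 114044) - 148182 = (sqrt(28736) + 114044) - 148182 = (8*sqrt(449) + 114044) - 148182 = (114044 + 8*sqrt(449)) - 148182 = -34138 + 8*sqrt(449)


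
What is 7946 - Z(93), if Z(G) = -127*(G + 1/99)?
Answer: 1956070/99 ≈ 19758.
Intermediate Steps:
Z(G) = -127/99 - 127*G (Z(G) = -127*(G + 1/99) = -127*(1/99 + G) = -127/99 - 127*G)
7946 - Z(93) = 7946 - (-127/99 - 127*93) = 7946 - (-127/99 - 11811) = 7946 - 1*(-1169416/99) = 7946 + 1169416/99 = 1956070/99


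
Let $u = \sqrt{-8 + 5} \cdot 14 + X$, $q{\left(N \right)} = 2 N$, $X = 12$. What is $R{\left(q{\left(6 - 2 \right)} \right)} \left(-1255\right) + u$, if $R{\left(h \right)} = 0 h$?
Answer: $12 + 14 i \sqrt{3} \approx 12.0 + 24.249 i$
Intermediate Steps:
$R{\left(h \right)} = 0$
$u = 12 + 14 i \sqrt{3}$ ($u = \sqrt{-8 + 5} \cdot 14 + 12 = \sqrt{-3} \cdot 14 + 12 = i \sqrt{3} \cdot 14 + 12 = 14 i \sqrt{3} + 12 = 12 + 14 i \sqrt{3} \approx 12.0 + 24.249 i$)
$R{\left(q{\left(6 - 2 \right)} \right)} \left(-1255\right) + u = 0 \left(-1255\right) + \left(12 + 14 i \sqrt{3}\right) = 0 + \left(12 + 14 i \sqrt{3}\right) = 12 + 14 i \sqrt{3}$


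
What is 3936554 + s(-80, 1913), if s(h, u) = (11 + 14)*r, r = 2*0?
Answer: 3936554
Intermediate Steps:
r = 0
s(h, u) = 0 (s(h, u) = (11 + 14)*0 = 25*0 = 0)
3936554 + s(-80, 1913) = 3936554 + 0 = 3936554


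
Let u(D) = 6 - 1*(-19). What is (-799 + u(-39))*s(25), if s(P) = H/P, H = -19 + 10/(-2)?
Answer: 18576/25 ≈ 743.04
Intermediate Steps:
H = -24 (H = -19 + 10*(-1/2) = -19 - 5 = -24)
s(P) = -24/P
u(D) = 25 (u(D) = 6 + 19 = 25)
(-799 + u(-39))*s(25) = (-799 + 25)*(-24/25) = -(-18576)/25 = -774*(-24/25) = 18576/25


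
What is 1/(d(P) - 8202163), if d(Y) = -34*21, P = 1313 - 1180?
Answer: -1/8202877 ≈ -1.2191e-7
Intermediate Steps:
P = 133
d(Y) = -714
1/(d(P) - 8202163) = 1/(-714 - 8202163) = 1/(-8202877) = -1/8202877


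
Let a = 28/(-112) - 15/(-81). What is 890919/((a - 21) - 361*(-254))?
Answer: 96219252/9900677 ≈ 9.7184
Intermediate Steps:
a = -7/108 (a = 28*(-1/112) - 15*(-1/81) = -1/4 + 5/27 = -7/108 ≈ -0.064815)
890919/((a - 21) - 361*(-254)) = 890919/((-7/108 - 21) - 361*(-254)) = 890919/(-2275/108 + 91694) = 890919/(9900677/108) = 890919*(108/9900677) = 96219252/9900677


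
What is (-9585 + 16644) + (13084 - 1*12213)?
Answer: 7930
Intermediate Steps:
(-9585 + 16644) + (13084 - 1*12213) = 7059 + (13084 - 12213) = 7059 + 871 = 7930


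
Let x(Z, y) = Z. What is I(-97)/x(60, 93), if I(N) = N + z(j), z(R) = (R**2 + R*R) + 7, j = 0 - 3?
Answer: -6/5 ≈ -1.2000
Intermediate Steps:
j = -3
z(R) = 7 + 2*R**2 (z(R) = (R**2 + R**2) + 7 = 2*R**2 + 7 = 7 + 2*R**2)
I(N) = 25 + N (I(N) = N + (7 + 2*(-3)**2) = N + (7 + 2*9) = N + (7 + 18) = N + 25 = 25 + N)
I(-97)/x(60, 93) = (25 - 97)/60 = -72*1/60 = -6/5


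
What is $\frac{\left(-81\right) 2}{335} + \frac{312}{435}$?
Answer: $\frac{454}{1943} \approx 0.23366$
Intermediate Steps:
$\frac{\left(-81\right) 2}{335} + \frac{312}{435} = \left(-162\right) \frac{1}{335} + 312 \cdot \frac{1}{435} = - \frac{162}{335} + \frac{104}{145} = \frac{454}{1943}$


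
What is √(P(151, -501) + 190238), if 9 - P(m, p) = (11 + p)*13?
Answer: √196617 ≈ 443.42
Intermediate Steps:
P(m, p) = -134 - 13*p (P(m, p) = 9 - (11 + p)*13 = 9 - (143 + 13*p) = 9 + (-143 - 13*p) = -134 - 13*p)
√(P(151, -501) + 190238) = √((-134 - 13*(-501)) + 190238) = √((-134 + 6513) + 190238) = √(6379 + 190238) = √196617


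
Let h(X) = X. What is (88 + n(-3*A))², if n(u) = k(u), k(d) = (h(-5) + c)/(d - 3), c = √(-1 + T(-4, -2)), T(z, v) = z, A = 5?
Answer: (1589 - I*√5)²/324 ≈ 7793.0 - 21.933*I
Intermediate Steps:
c = I*√5 (c = √(-1 - 4) = √(-5) = I*√5 ≈ 2.2361*I)
k(d) = (-5 + I*√5)/(-3 + d) (k(d) = (-5 + I*√5)/(d - 3) = (-5 + I*√5)/(-3 + d))
n(u) = (-5 + I*√5)/(-3 + u)
(88 + n(-3*A))² = (88 + (-5 + I*√5)/(-3 - 3*5))² = (88 + (-5 + I*√5)/(-3 - 15))² = (88 + (-5 + I*√5)/(-18))² = (88 - (-5 + I*√5)/18)² = (88 + (5/18 - I*√5/18))² = (1589/18 - I*√5/18)²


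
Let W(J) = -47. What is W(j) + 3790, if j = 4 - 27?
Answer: 3743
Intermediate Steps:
j = -23
W(j) + 3790 = -47 + 3790 = 3743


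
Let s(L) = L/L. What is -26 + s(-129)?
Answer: -25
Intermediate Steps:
s(L) = 1
-26 + s(-129) = -26 + 1 = -25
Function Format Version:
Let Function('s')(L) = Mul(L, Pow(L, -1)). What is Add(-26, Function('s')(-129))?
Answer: -25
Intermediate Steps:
Function('s')(L) = 1
Add(-26, Function('s')(-129)) = Add(-26, 1) = -25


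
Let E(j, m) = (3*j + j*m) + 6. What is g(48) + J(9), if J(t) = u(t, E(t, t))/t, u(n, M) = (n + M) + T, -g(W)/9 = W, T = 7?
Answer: -3758/9 ≈ -417.56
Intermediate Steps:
E(j, m) = 6 + 3*j + j*m
g(W) = -9*W
u(n, M) = 7 + M + n (u(n, M) = (n + M) + 7 = (M + n) + 7 = 7 + M + n)
J(t) = (13 + t² + 4*t)/t (J(t) = (7 + (6 + 3*t + t*t) + t)/t = (7 + (6 + 3*t + t²) + t)/t = (7 + (6 + t² + 3*t) + t)/t = (13 + t² + 4*t)/t)
g(48) + J(9) = -9*48 + (4 + 9 + 13/9) = -432 + (4 + 9 + 13*(⅑)) = -432 + (4 + 9 + 13/9) = -432 + 130/9 = -3758/9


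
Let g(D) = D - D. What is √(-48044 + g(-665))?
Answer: 2*I*√12011 ≈ 219.19*I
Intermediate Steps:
g(D) = 0
√(-48044 + g(-665)) = √(-48044 + 0) = √(-48044) = 2*I*√12011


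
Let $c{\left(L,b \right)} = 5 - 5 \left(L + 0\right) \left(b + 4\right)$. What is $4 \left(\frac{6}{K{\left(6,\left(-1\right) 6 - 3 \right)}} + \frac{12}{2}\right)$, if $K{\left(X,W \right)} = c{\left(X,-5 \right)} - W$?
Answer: $\frac{270}{11} \approx 24.545$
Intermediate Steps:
$c{\left(L,b \right)} = 5 - 5 L \left(4 + b\right)$
$K{\left(X,W \right)} = 5 - W + 5 X$ ($K{\left(X,W \right)} = \left(5 - 20 X - 5 X \left(-5\right)\right) - W = \left(5 - 20 X + 25 X\right) - W = \left(5 + 5 X\right) - W = 5 - W + 5 X$)
$4 \left(\frac{6}{K{\left(6,\left(-1\right) 6 - 3 \right)}} + \frac{12}{2}\right) = 4 \left(\frac{6}{5 - \left(\left(-1\right) 6 - 3\right) + 5 \cdot 6} + \frac{12}{2}\right) = 4 \left(\frac{6}{5 - \left(-6 - 3\right) + 30} + 12 \cdot \frac{1}{2}\right) = 4 \left(\frac{6}{5 - -9 + 30} + 6\right) = 4 \left(\frac{6}{5 + 9 + 30} + 6\right) = 4 \left(\frac{6}{44} + 6\right) = 4 \left(6 \cdot \frac{1}{44} + 6\right) = 4 \left(\frac{3}{22} + 6\right) = 4 \cdot \frac{135}{22} = \frac{270}{11}$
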